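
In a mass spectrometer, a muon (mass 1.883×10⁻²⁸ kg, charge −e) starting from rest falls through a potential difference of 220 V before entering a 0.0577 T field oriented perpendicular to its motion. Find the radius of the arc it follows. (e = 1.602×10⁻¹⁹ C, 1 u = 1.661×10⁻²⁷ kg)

Acceleration: |q|V = ½mv² ⇒ v = √(2|q|V/m) = √(2·1.602×10⁻¹⁹·220/1.883×10⁻²⁸) ≈ 6.118×10⁵ m/s.
In the field: r = mv/(|q|B) = (1.883×10⁻²⁸)(6.118×10⁵)/((1.602×10⁻¹⁹)(0.0577)) ≈ 0.0125 m.

r ≈ 0.0125 m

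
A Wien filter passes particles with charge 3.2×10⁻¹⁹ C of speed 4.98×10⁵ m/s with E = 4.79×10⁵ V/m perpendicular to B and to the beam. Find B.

B = 0.962 T

Balance of forces in the selector: qE = qvB ⇒ B = E/v.
B = 4.79×10⁵/4.98×10⁵ = 0.962 T.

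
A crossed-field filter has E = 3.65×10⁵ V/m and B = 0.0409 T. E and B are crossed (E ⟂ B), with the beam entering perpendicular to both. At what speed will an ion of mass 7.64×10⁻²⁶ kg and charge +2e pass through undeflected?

v = 8.92×10⁶ m/s

For undeflected motion the electric and magnetic forces balance: qE = qvB.
v = E/B = 3.65×10⁵/0.0409 = 8.92×10⁶ m/s.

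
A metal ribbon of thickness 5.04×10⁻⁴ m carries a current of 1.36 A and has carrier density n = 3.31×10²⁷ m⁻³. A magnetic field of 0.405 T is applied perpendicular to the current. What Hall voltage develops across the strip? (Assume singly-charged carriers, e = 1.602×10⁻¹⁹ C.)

V_H = IB/(n e t).
V_H = (1.36)(0.405)/((3.31×10²⁷)(1.602×10⁻¹⁹)(5.04×10⁻⁴)) ≈ 2.06×10⁻⁶ V.

V_H ≈ 2.06×10⁻⁶ V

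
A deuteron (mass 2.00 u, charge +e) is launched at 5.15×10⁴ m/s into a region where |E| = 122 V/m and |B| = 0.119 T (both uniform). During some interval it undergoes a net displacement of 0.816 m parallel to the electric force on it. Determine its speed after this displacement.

v_f ≈ 1.11×10⁵ m/s

B does no work; ΔKE = |q|E d.
½mv_f² = ½mv₀² + |q|Ed = ½(3.322×10⁻²⁷)(5.15×10⁴)² + (1.602×10⁻¹⁹)(122)(0.816) ≈ 4.405×10⁻¹⁸ J + 1.595×10⁻¹⁷ J ≈ 2.035×10⁻¹⁷ J.
v_f = √(2·2.035×10⁻¹⁷/3.322×10⁻²⁷) ≈ 1.11×10⁵ m/s.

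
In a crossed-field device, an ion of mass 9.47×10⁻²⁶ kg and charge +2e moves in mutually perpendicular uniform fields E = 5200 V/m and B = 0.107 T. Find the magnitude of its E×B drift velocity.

The E×B drift speed is v_d = E/B.
v_d = 5200/0.107 = 4.86×10⁴ m/s.

v_d ≈ 4.86×10⁴ m/s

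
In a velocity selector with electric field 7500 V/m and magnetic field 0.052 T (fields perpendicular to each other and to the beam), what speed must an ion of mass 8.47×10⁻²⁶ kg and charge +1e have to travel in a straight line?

For undeflected motion the electric and magnetic forces balance: qE = qvB.
v = E/B = 7500/0.052 = 1.4×10⁵ m/s.

v = 1.4×10⁵ m/s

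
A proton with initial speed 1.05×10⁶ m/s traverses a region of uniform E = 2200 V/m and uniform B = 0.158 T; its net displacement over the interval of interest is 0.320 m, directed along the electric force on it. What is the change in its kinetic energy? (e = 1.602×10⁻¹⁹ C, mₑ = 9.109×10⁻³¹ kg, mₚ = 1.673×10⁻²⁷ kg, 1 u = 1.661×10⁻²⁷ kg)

ΔKE ≈ 1.13×10⁻¹⁶ J

The magnetic force is always ⟂ v and does no work; only the electric force changes KE.
ΔKE = F_E · d = |q|E d = (1.602×10⁻¹⁹)(2200)(0.320) ≈ 1.13×10⁻¹⁶ J.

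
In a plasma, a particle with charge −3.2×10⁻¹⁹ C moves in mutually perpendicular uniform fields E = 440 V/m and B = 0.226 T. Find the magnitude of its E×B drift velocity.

v_d ≈ 1950 m/s

The E×B drift speed is v_d = E/B.
v_d = 440/0.226 = 1950 m/s.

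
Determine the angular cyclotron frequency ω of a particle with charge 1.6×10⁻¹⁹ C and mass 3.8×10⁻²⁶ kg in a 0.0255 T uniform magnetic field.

ω ≈ 1.07×10⁵ rad/s

ω = |q|B/m.
ω = (1.6×10⁻¹⁹)(0.0255)/3.8×10⁻²⁶ ≈ 1.07×10⁵ rad/s.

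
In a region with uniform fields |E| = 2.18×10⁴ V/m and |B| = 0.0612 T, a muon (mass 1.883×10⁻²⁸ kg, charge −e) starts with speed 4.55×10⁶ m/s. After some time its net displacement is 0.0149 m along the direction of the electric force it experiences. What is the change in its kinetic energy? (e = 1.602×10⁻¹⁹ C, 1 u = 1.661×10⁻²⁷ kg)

ΔKE ≈ 5.20×10⁻¹⁷ J

The magnetic force is always ⟂ v and does no work; only the electric force changes KE.
ΔKE = F_E · d = |q|E d = (1.602×10⁻¹⁹)(2.18×10⁴)(0.0149) ≈ 5.20×10⁻¹⁷ J.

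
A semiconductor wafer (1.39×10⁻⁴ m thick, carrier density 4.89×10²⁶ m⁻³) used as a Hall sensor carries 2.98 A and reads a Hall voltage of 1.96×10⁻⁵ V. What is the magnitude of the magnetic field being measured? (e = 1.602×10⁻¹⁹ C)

From V_H = IB/(n e t), B = V_H n e t / I.
B = (1.96×10⁻⁵)(4.89×10²⁶)(1.602×10⁻¹⁹)(1.39×10⁻⁴)/2.98 ≈ 0.0716 T.

B ≈ 0.0716 T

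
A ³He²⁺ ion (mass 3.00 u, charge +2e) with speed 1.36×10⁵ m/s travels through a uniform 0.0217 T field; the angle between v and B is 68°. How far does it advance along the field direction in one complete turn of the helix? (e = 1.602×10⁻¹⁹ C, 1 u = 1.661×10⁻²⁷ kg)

v∥ = v cosθ = 1.36×10⁵·cos68° ≈ 5.095×10⁴ m/s.
T = 2πm/(|q|B) = 2π(4.983×10⁻²⁷)/((3.204×10⁻¹⁹)(0.0217)) ≈ 4.503×10⁻⁶ s.
pitch = v∥ T = (5.095×10⁴)(4.503×10⁻⁶) ≈ 0.229 m.

p ≈ 0.229 m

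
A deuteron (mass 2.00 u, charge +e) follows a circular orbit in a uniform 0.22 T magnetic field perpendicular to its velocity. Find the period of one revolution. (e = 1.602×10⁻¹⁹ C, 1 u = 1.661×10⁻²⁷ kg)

The cyclotron period depends only on m, q, B: T = 2πm/(|q|B).
T = 2π(3.322×10⁻²⁷)/((1.602×10⁻¹⁹)(0.22)) ≈ 5.9×10⁻⁷ s.

T ≈ 5.9×10⁻⁷ s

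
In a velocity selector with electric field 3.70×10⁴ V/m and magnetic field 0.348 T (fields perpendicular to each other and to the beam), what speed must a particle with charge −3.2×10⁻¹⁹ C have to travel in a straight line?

v = 1.06×10⁵ m/s

For undeflected motion the electric and magnetic forces balance: qE = qvB.
v = E/B = 3.70×10⁴/0.348 = 1.06×10⁵ m/s.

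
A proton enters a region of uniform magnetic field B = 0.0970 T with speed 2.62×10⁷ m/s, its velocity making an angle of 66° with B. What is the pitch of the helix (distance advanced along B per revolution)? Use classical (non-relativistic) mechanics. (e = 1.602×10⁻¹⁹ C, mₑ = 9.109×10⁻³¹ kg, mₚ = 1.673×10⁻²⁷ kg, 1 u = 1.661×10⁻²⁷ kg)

p ≈ 7.21 m

v∥ = v cosθ = 2.62×10⁷·cos66° ≈ 1.066×10⁷ m/s.
T = 2πm/(|q|B) = 2π(1.673×10⁻²⁷)/((1.602×10⁻¹⁹)(0.0970)) ≈ 6.765×10⁻⁷ s.
pitch = v∥ T = (1.066×10⁷)(6.765×10⁻⁷) ≈ 7.21 m.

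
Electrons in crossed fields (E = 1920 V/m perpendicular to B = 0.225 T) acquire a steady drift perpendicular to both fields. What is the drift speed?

The E×B drift speed is v_d = E/B.
v_d = 1920/0.225 = 8530 m/s.

v_d ≈ 8530 m/s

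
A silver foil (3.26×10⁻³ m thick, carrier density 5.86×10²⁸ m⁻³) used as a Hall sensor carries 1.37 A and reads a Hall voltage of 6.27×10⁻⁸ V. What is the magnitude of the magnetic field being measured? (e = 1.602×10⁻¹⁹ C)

B ≈ 1.40 T

From V_H = IB/(n e t), B = V_H n e t / I.
B = (6.27×10⁻⁸)(5.86×10²⁸)(1.602×10⁻¹⁹)(3.26×10⁻³)/1.37 ≈ 1.40 T.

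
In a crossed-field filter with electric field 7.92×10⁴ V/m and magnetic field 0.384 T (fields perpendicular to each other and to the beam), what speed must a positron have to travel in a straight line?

Zero net Lorentz force requires |qE| = |q v×B|, i.e. E = vB.
v = E/B = 7.92×10⁴/0.384 = 2.06×10⁵ m/s.
The result is independent of the particle's charge and mass.

v = 2.06×10⁵ m/s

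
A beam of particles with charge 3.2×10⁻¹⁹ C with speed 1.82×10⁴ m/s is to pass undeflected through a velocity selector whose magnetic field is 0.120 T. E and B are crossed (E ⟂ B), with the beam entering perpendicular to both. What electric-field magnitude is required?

E = 2180 V/m

For straight-line motion qE = qvB, so E = vB.
E = 1.82×10⁴ × 0.120 = 2180 V/m.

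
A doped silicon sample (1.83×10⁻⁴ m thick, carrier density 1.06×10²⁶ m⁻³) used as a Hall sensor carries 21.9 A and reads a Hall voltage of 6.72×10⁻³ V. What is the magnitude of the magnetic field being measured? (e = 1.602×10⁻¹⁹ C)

From V_H = IB/(n e t), B = V_H n e t / I.
B = (6.72×10⁻³)(1.06×10²⁶)(1.602×10⁻¹⁹)(1.83×10⁻⁴)/21.9 ≈ 0.954 T.

B ≈ 0.954 T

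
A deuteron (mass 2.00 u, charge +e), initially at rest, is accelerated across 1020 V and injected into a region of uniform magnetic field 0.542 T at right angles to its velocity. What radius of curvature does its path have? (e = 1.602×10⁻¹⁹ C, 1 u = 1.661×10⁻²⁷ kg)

r ≈ 0.0120 m

Acceleration: |q|V = ½mv² ⇒ v = √(2|q|V/m) = √(2·1.602×10⁻¹⁹·1020/3.322×10⁻²⁷) ≈ 3.137×10⁵ m/s.
In the field: r = mv/(|q|B) = (3.322×10⁻²⁷)(3.137×10⁵)/((1.602×10⁻¹⁹)(0.542)) ≈ 0.0120 m.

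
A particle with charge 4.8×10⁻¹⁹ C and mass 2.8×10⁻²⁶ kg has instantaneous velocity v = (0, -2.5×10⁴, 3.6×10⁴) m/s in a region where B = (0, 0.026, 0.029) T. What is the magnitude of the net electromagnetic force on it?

v×B = (-1660, 0, 0) N/C.
F = q v×B = (4.8×10⁻¹⁹ C)·(-1660, 0, 0) = (-7.97×10⁻¹⁶, 0, 0) N.
|F| = 7.97×10⁻¹⁶ N.

|F| ≈ 7.97×10⁻¹⁶ N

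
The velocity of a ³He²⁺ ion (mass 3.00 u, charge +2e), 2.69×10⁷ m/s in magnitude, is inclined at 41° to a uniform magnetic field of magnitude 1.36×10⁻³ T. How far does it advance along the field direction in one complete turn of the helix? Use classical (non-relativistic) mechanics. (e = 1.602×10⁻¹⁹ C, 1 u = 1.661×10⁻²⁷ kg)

v∥ = v cosθ = 2.69×10⁷·cos41° ≈ 2.030×10⁷ m/s.
T = 2πm/(|q|B) = 2π(4.983×10⁻²⁷)/((3.204×10⁻¹⁹)(1.36×10⁻³)) ≈ 7.185×10⁻⁵ s.
pitch = v∥ T = (2.030×10⁷)(7.185×10⁻⁵) ≈ 1460 m.

p ≈ 1460 m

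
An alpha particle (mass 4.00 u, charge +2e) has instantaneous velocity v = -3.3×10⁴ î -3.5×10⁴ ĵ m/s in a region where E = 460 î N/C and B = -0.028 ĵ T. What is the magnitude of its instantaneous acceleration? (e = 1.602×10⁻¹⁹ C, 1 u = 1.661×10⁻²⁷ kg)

v×B = (0, 0, 924) N/C.
E + v×B = (460, 0, 924) N/C.
F = q(E + v×B) = (3.204×10⁻¹⁹ C)·(460, 0, 924) = (1.47×10⁻¹⁶, 0, 2.96×10⁻¹⁶) N.
|a| = |F|/m = 3.307×10⁻¹⁶/6.644×10⁻²⁷ ≈ 4.98×10¹⁰ m/s².

|a| ≈ 4.98×10¹⁰ m/s²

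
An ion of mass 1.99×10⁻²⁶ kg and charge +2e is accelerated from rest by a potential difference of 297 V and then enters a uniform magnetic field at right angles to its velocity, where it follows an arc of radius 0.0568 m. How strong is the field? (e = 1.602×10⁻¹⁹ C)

B ≈ 0.107 T

v = √(2|q|V/m) = √(2·3.204×10⁻¹⁹·297/1.99×10⁻²⁶) ≈ 9.779×10⁴ m/s.
B = mv/(|q|r) = (1.99×10⁻²⁶)(9.779×10⁴)/((3.204×10⁻¹⁹)(0.0568)) ≈ 0.107 T.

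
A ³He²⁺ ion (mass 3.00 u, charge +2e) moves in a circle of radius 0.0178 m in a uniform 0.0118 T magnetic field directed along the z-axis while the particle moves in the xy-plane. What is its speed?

v ≈ 1.35×10⁴ m/s

From |q|vB = mv²/r, v = |q|Br/m.
v = (3.204×10⁻¹⁹)(0.0118)(0.0178)/4.983×10⁻²⁷ ≈ 1.35×10⁴ m/s.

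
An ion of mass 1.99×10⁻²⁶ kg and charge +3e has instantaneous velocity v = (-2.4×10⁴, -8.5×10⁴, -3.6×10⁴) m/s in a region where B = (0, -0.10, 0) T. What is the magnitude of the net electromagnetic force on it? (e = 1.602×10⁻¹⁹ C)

|F| ≈ 2.08×10⁻¹⁵ N

v×B = (-3600, 0, 2400) N/C.
F = q v×B = (4.806×10⁻¹⁹ C)·(-3600, 0, 2400) = (-1.73×10⁻¹⁵, 0, 1.15×10⁻¹⁵) N.
|F| = 2.08×10⁻¹⁵ N.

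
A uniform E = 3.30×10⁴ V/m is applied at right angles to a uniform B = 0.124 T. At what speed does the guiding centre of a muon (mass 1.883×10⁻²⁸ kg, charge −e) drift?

v_d ≈ 2.66×10⁵ m/s

In crossed fields the guiding centre drifts at v_d = |E×B|/B² = E/B, independent of charge and mass.
v_d = 3.30×10⁴/0.124 = 2.66×10⁵ m/s.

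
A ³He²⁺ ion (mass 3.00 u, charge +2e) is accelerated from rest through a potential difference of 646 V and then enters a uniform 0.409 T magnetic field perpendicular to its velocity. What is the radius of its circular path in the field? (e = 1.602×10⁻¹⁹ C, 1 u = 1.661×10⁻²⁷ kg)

Acceleration: |q|V = ½mv² ⇒ v = √(2|q|V/m) = √(2·3.204×10⁻¹⁹·646/4.983×10⁻²⁷) ≈ 2.882×10⁵ m/s.
In the field: r = mv/(|q|B) = (4.983×10⁻²⁷)(2.882×10⁵)/((3.204×10⁻¹⁹)(0.409)) ≈ 0.0110 m.

r ≈ 0.0110 m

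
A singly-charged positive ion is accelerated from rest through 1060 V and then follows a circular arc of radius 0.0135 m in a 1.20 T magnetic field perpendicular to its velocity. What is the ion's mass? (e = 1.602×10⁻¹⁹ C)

Combine |q|V = ½mv² and r = mv/(|q|B): eliminate v to get m = qB²r²/(2V).
m = (1.602×10⁻¹⁹)(1.20)²(0.0135)²/(2·1060) ≈ 1.98×10⁻²⁶ kg.

m ≈ 1.98×10⁻²⁶ kg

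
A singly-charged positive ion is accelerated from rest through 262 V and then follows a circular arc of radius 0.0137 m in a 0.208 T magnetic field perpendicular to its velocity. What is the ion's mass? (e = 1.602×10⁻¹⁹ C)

Combine |q|V = ½mv² and r = mv/(|q|B): eliminate v to get m = qB²r²/(2V).
m = (1.602×10⁻¹⁹)(0.208)²(0.0137)²/(2·262) ≈ 2.48×10⁻²⁷ kg.

m ≈ 2.48×10⁻²⁷ kg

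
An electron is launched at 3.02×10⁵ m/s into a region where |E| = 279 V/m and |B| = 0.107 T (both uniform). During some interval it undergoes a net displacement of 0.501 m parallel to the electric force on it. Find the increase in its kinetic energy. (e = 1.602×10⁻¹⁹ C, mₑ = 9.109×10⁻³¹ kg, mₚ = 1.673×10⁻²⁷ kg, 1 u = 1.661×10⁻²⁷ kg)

The magnetic force is always ⟂ v and does no work; only the electric force changes KE.
ΔKE = F_E · d = |q|E d = (1.602×10⁻¹⁹)(279)(0.501) ≈ 2.24×10⁻¹⁷ J.

ΔKE ≈ 2.24×10⁻¹⁷ J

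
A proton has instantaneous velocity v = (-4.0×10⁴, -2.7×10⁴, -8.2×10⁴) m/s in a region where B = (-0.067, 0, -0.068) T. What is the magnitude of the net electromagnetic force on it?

v×B = (1840, 2770, -1810) N/C.
F = q v×B = (1.602×10⁻¹⁹ C)·(1840, 2770, -1810) = (2.94×10⁻¹⁶, 4.44×10⁻¹⁶, -2.90×10⁻¹⁶) N.
|F| = 6.07×10⁻¹⁶ N.

|F| ≈ 6.07×10⁻¹⁶ N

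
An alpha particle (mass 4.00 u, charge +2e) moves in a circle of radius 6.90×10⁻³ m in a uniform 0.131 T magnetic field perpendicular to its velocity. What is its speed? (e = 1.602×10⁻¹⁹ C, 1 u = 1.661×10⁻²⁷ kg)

v ≈ 4.36×10⁴ m/s

From |q|vB = mv²/r, v = |q|Br/m.
v = (3.204×10⁻¹⁹)(0.131)(6.90×10⁻³)/6.644×10⁻²⁷ ≈ 4.36×10⁴ m/s.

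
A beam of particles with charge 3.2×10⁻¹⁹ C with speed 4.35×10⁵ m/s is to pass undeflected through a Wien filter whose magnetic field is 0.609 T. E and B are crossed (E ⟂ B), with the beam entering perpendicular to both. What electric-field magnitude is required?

E = 2.65×10⁵ V/m

For straight-line motion qE = qvB, so E = vB.
E = 4.35×10⁵ × 0.609 = 2.65×10⁵ V/m.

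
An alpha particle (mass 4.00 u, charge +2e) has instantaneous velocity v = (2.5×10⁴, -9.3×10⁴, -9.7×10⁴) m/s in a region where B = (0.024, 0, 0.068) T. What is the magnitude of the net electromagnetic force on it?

|F| ≈ 2.51×10⁻¹⁵ N

v×B = (-6320, -4030, 2230) N/C.
F = q v×B = (3.204×10⁻¹⁹ C)·(-6320, -4030, 2230) = (-2.03×10⁻¹⁵, -1.29×10⁻¹⁵, 7.15×10⁻¹⁶) N.
|F| = 2.51×10⁻¹⁵ N.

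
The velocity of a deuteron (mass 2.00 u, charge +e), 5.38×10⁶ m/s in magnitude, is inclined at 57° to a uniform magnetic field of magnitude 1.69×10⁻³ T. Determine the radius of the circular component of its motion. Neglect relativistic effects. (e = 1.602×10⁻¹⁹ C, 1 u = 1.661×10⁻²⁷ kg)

v⊥ = v sinθ = 5.38×10⁶·sin57° ≈ 4.512×10⁶ m/s.
r = m v⊥/(|q|B) = (3.322×10⁻²⁷)(4.512×10⁶)/((1.602×10⁻¹⁹)(1.69×10⁻³)) ≈ 55.4 m.

r ≈ 55.4 m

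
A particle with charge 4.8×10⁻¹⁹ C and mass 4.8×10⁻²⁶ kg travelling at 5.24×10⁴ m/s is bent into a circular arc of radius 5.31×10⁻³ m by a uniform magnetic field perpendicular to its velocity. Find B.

From |q|vB = mv²/r, B = mv/(|q|r).
B = (4.8×10⁻²⁶)(5.24×10⁴)/((4.8×10⁻¹⁹)(5.31×10⁻³)) ≈ 0.987 T.

B ≈ 0.987 T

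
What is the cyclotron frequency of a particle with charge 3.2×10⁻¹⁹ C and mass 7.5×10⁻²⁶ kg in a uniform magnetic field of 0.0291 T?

f ≈ 1.98×10⁴ Hz

f = |q|B/(2πm).
f = (3.2×10⁻¹⁹)(0.0291)/(2π·7.5×10⁻²⁶) ≈ 1.98×10⁴ Hz.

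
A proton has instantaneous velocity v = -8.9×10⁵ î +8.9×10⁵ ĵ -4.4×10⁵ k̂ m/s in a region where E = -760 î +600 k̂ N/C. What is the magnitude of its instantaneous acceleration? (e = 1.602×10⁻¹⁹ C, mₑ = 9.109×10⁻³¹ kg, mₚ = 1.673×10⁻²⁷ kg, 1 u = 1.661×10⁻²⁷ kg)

Only an electric field acts, so F = qE = (1.602×10⁻¹⁹ C)·(-760, 0, 600) = (-1.22×10⁻¹⁶, 0, 9.61×10⁻¹⁷) N.
|a| = |F|/m = 1.551×10⁻¹⁶/1.673×10⁻²⁷ ≈ 9.27×10¹⁰ m/s².

|a| ≈ 9.27×10¹⁰ m/s²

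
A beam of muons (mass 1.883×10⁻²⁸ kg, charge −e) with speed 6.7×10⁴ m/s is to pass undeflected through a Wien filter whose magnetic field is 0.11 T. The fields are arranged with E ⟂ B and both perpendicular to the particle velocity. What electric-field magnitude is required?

E = 7400 V/m

For straight-line motion qE = qvB, so E = vB.
E = 6.7×10⁴ × 0.11 = 7400 V/m.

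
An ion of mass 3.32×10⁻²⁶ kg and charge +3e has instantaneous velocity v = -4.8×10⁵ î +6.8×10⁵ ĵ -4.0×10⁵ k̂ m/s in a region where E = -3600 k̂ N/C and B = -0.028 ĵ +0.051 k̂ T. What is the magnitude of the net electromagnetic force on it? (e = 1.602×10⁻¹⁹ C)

|F| ≈ 1.70×10⁻¹⁴ N

v×B = (2.35×10⁴, 2.45×10⁴, 1.34×10⁴) N/C.
E + v×B = (2.35×10⁴, 2.45×10⁴, 9840) N/C.
F = q(E + v×B) = (4.806×10⁻¹⁹ C)·(2.35×10⁴, 2.45×10⁴, 9840) = (1.13×10⁻¹⁴, 1.18×10⁻¹⁴, 4.73×10⁻¹⁵) N.
|F| = 1.70×10⁻¹⁴ N.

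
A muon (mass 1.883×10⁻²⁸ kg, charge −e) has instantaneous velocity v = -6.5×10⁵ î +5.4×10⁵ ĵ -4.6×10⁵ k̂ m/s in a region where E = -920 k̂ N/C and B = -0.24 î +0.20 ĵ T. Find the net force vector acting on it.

F ≈ (-1.47×10⁻¹⁴, -1.77×10⁻¹⁴, 2.11×10⁻¹⁶) N

v×B = (9.20×10⁴, 1.10×10⁵, -400) N/C.
E + v×B = (9.20×10⁴, 1.10×10⁵, -1320) N/C.
F = q(E + v×B) = (−1.602×10⁻¹⁹ C)·(9.20×10⁴, 1.10×10⁵, -1320) = (-1.47×10⁻¹⁴, -1.77×10⁻¹⁴, 2.11×10⁻¹⁶) N.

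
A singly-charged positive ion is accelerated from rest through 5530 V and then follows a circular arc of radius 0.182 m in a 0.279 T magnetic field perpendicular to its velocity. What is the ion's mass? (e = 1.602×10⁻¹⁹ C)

m ≈ 3.73×10⁻²⁶ kg

Combine |q|V = ½mv² and r = mv/(|q|B): eliminate v to get m = qB²r²/(2V).
m = (1.602×10⁻¹⁹)(0.279)²(0.182)²/(2·5530) ≈ 3.73×10⁻²⁶ kg.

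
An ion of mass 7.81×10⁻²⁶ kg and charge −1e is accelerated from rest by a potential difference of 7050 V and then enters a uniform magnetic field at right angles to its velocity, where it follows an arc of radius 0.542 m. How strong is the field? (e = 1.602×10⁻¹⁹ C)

B ≈ 0.153 T

v = √(2|q|V/m) = √(2·1.602×10⁻¹⁹·7050/7.81×10⁻²⁶) ≈ 1.701×10⁵ m/s.
B = mv/(|q|r) = (7.81×10⁻²⁶)(1.701×10⁵)/((1.602×10⁻¹⁹)(0.542)) ≈ 0.153 T.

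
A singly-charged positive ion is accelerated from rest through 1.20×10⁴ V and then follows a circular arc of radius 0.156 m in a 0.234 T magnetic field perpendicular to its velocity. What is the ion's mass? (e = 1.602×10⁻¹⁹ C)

Combine |q|V = ½mv² and r = mv/(|q|B): eliminate v to get m = qB²r²/(2V).
m = (1.602×10⁻¹⁹)(0.234)²(0.156)²/(2·1.20×10⁴) ≈ 8.89×10⁻²⁷ kg.

m ≈ 8.89×10⁻²⁷ kg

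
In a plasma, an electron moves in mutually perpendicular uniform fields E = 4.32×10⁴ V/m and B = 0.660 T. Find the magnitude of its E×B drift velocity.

v_d ≈ 6.55×10⁴ m/s

The E×B drift speed is v_d = E/B.
v_d = 4.32×10⁴/0.660 = 6.55×10⁴ m/s.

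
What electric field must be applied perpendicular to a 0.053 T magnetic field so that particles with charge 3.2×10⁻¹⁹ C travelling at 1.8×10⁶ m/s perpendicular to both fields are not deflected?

For straight-line motion qE = qvB, so E = vB.
E = 1.8×10⁶ × 0.053 = 9.5×10⁴ V/m.

E = 9.5×10⁴ V/m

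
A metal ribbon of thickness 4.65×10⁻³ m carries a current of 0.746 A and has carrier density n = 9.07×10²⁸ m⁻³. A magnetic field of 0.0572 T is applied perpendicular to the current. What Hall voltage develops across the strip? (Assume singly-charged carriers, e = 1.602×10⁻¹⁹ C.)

V_H ≈ 6.32×10⁻¹⁰ V

V_H = IB/(n e t).
V_H = (0.746)(0.0572)/((9.07×10²⁸)(1.602×10⁻¹⁹)(4.65×10⁻³)) ≈ 6.32×10⁻¹⁰ V.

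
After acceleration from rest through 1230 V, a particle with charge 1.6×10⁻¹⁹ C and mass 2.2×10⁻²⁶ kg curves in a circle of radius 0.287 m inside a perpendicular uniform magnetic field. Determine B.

v = √(2|q|V/m) = √(2·1.6×10⁻¹⁹·1230/2.2×10⁻²⁶) ≈ 1.338×10⁵ m/s.
B = mv/(|q|r) = (2.2×10⁻²⁶)(1.338×10⁵)/((1.6×10⁻¹⁹)(0.287)) ≈ 0.0641 T.

B ≈ 0.0641 T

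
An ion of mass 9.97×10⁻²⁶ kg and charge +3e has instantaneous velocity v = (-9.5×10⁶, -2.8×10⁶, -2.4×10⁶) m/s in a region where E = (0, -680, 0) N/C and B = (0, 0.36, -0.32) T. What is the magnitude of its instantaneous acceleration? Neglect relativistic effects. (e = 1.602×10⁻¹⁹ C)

v×B = (1.76×10⁶, -3.04×10⁶, -3.42×10⁶) N/C.
E + v×B = (1.76×10⁶, -3.04×10⁶, -3.42×10⁶) N/C.
F = q(E + v×B) = (4.806×10⁻¹⁹ C)·(1.76×10⁶, -3.04×10⁶, -3.42×10⁶) = (8.46×10⁻¹³, -1.46×10⁻¹², -1.64×10⁻¹²) N.
|a| = |F|/m = 2.356×10⁻¹²/9.97×10⁻²⁶ ≈ 2.36×10¹³ m/s².

|a| ≈ 2.36×10¹³ m/s²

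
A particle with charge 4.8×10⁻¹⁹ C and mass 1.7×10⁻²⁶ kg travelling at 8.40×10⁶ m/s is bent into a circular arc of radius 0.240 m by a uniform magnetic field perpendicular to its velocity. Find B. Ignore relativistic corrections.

From |q|vB = mv²/r, B = mv/(|q|r).
B = (1.7×10⁻²⁶)(8.40×10⁶)/((4.8×10⁻¹⁹)(0.240)) ≈ 1.24 T.

B ≈ 1.24 T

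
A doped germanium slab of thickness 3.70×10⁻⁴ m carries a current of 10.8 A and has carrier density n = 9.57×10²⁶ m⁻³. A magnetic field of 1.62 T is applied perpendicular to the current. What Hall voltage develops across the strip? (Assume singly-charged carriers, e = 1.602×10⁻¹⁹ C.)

V_H = IB/(n e t).
V_H = (10.8)(1.62)/((9.57×10²⁶)(1.602×10⁻¹⁹)(3.70×10⁻⁴)) ≈ 3.08×10⁻⁴ V.

V_H ≈ 3.08×10⁻⁴ V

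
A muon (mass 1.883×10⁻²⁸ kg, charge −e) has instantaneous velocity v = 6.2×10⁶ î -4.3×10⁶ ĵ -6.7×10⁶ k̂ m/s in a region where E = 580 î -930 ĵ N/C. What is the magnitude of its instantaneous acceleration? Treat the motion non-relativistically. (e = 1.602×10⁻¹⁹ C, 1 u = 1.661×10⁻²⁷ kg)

|a| ≈ 9.32×10¹¹ m/s²

Only an electric field acts, so F = qE = (−1.602×10⁻¹⁹ C)·(580, -930, 0) = (-9.29×10⁻¹⁷, 1.49×10⁻¹⁶, 0) N.
|a| = |F|/m = 1.756×10⁻¹⁶/1.883×10⁻²⁸ ≈ 9.32×10¹¹ m/s².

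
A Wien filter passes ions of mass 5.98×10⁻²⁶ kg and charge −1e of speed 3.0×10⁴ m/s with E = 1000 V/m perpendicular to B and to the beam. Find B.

Balance of forces in the selector: qE = qvB ⇒ B = E/v.
B = 1000/3.0×10⁴ = 0.033 T.

B = 0.033 T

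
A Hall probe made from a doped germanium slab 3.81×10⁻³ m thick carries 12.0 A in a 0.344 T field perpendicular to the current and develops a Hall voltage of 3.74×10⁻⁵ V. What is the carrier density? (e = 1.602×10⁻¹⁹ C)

From V_H = IB/(n e t), n = IB/(V_H e t).
n = (12.0)(0.344)/((3.74×10⁻⁵)(1.602×10⁻¹⁹)(3.81×10⁻³)) ≈ 1.81×10²⁶ m⁻³.

n ≈ 1.81×10²⁶ m⁻³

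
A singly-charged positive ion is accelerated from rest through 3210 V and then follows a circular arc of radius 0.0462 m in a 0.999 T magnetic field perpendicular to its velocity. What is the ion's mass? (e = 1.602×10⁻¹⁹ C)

m ≈ 5.32×10⁻²⁶ kg

Combine |q|V = ½mv² and r = mv/(|q|B): eliminate v to get m = qB²r²/(2V).
m = (1.602×10⁻¹⁹)(0.999)²(0.0462)²/(2·3210) ≈ 5.32×10⁻²⁶ kg.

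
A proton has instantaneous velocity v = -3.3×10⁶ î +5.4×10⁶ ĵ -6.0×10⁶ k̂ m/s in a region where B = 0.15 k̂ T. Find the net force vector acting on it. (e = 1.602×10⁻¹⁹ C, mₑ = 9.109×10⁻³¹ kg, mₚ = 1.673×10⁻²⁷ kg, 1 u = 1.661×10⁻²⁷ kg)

v×B = (8.10×10⁵, 4.95×10⁵, 0) N/C.
F = q v×B = (1.602×10⁻¹⁹ C)·(8.10×10⁵, 4.95×10⁵, 0) = (1.30×10⁻¹³, 7.93×10⁻¹⁴, 0) N.

F ≈ (1.30×10⁻¹³, 7.93×10⁻¹⁴, 0) N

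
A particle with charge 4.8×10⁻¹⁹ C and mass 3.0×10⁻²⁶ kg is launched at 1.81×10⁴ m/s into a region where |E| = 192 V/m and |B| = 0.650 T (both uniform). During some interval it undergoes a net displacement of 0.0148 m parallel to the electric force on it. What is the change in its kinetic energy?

The magnetic force is always ⟂ v and does no work; only the electric force changes KE.
ΔKE = F_E · d = |q|E d = (4.8×10⁻¹⁹)(192)(0.0148) ≈ 1.36×10⁻¹⁸ J.

ΔKE ≈ 1.36×10⁻¹⁸ J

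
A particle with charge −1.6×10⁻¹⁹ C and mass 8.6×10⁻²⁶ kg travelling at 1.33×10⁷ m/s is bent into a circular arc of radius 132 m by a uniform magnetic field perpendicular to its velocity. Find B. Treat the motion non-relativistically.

From |q|vB = mv²/r, B = mv/(|q|r).
B = (8.6×10⁻²⁶)(1.33×10⁷)/((1.6×10⁻¹⁹)(132)) ≈ 0.0542 T.

B ≈ 0.0542 T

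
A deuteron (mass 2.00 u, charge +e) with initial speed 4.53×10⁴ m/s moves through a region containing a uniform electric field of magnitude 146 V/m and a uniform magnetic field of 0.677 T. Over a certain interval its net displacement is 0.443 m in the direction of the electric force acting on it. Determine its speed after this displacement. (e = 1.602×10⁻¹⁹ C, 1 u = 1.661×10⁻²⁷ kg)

B does no work; ΔKE = |q|E d.
½mv_f² = ½mv₀² + |q|Ed = ½(3.322×10⁻²⁷)(4.53×10⁴)² + (1.602×10⁻¹⁹)(146)(0.443) ≈ 3.409×10⁻¹⁸ J + 1.036×10⁻¹⁷ J ≈ 1.377×10⁻¹⁷ J.
v_f = √(2·1.377×10⁻¹⁷/3.322×10⁻²⁷) ≈ 9.11×10⁴ m/s.

v_f ≈ 9.11×10⁴ m/s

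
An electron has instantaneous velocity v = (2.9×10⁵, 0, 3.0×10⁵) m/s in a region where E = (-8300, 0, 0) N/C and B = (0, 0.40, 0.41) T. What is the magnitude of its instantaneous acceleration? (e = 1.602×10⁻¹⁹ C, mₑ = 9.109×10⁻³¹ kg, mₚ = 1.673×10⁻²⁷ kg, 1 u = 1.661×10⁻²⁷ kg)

|a| ≈ 3.69×10¹⁶ m/s²

v×B = (-1.20×10⁵, -1.19×10⁵, 1.16×10⁵) N/C.
E + v×B = (-1.28×10⁵, -1.19×10⁵, 1.16×10⁵) N/C.
F = q(E + v×B) = (−1.602×10⁻¹⁹ C)·(-1.28×10⁵, -1.19×10⁵, 1.16×10⁵) = (2.06×10⁻¹⁴, 1.90×10⁻¹⁴, -1.86×10⁻¹⁴) N.
|a| = |F|/m = 3.362×10⁻¹⁴/9.109×10⁻³¹ ≈ 3.69×10¹⁶ m/s².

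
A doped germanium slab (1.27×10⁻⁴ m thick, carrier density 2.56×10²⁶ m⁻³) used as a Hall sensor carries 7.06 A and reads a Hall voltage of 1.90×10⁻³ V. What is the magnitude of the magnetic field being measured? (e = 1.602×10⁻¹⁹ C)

B ≈ 1.40 T

From V_H = IB/(n e t), B = V_H n e t / I.
B = (1.90×10⁻³)(2.56×10²⁶)(1.602×10⁻¹⁹)(1.27×10⁻⁴)/7.06 ≈ 1.40 T.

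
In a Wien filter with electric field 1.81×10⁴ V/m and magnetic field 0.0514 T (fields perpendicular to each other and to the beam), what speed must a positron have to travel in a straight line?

v = 3.52×10⁵ m/s

Zero net Lorentz force requires |qE| = |q v×B|, i.e. E = vB.
v = E/B = 1.81×10⁴/0.0514 = 3.52×10⁵ m/s.
The result is independent of the particle's charge and mass.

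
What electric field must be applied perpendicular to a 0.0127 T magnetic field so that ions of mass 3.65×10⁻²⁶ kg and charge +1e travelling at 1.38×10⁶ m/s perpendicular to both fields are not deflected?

E = 1.75×10⁴ V/m

For straight-line motion qE = qvB, so E = vB.
E = 1.38×10⁶ × 0.0127 = 1.75×10⁴ V/m.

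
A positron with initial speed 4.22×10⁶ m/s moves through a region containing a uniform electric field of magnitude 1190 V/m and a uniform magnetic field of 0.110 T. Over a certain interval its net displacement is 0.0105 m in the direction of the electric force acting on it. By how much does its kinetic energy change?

The magnetic force is always ⟂ v and does no work; only the electric force changes KE.
ΔKE = F_E · d = |q|E d = (1.602×10⁻¹⁹)(1190)(0.0105) ≈ 2.00×10⁻¹⁸ J.

ΔKE ≈ 2.00×10⁻¹⁸ J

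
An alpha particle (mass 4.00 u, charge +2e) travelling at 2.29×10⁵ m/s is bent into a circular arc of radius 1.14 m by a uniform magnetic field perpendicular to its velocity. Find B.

From |q|vB = mv²/r, B = mv/(|q|r).
B = (6.644×10⁻²⁷)(2.29×10⁵)/((3.204×10⁻¹⁹)(1.14)) ≈ 4.17×10⁻³ T.

B ≈ 4.17×10⁻³ T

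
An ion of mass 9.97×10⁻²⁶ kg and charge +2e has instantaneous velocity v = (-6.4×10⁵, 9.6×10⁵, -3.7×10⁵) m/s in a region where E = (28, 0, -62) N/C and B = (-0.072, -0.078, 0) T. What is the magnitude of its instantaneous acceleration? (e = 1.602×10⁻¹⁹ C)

v×B = (-2.89×10⁴, 2.66×10⁴, 1.19×10⁵) N/C.
E + v×B = (-2.88×10⁴, 2.66×10⁴, 1.19×10⁵) N/C.
F = q(E + v×B) = (3.204×10⁻¹⁹ C)·(-2.88×10⁴, 2.66×10⁴, 1.19×10⁵) = (-9.24×10⁻¹⁵, 8.54×10⁻¹⁵, 3.81×10⁻¹⁴) N.
|a| = |F|/m = 4.014×10⁻¹⁴/9.97×10⁻²⁶ ≈ 4.03×10¹¹ m/s².

|a| ≈ 4.03×10¹¹ m/s²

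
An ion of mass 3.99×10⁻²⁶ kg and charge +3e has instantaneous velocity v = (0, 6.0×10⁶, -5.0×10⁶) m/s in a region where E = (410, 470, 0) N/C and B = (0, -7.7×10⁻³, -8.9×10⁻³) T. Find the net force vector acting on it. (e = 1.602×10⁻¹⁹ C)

v×B = (-9.19×10⁴, 0, 0) N/C.
E + v×B = (-9.15×10⁴, 470, 0) N/C.
F = q(E + v×B) = (4.806×10⁻¹⁹ C)·(-9.15×10⁴, 470, 0) = (-4.40×10⁻¹⁴, 2.26×10⁻¹⁶, 0) N.

F ≈ (-4.40×10⁻¹⁴, 2.26×10⁻¹⁶, 0) N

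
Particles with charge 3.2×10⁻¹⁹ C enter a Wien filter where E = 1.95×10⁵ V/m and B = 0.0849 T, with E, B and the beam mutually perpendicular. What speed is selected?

For undeflected motion the electric and magnetic forces balance: qE = qvB.
v = E/B = 1.95×10⁵/0.0849 = 2.30×10⁶ m/s.

v = 2.30×10⁶ m/s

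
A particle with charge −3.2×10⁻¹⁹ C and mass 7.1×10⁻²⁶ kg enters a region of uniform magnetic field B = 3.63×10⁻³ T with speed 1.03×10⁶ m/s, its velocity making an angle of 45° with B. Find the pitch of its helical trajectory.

p ≈ 280 m

v∥ = v cosθ = 1.03×10⁶·cos45° ≈ 7.283×10⁵ m/s.
T = 2πm/(|q|B) = 2π(7.1×10⁻²⁶)/((3.2×10⁻¹⁹)(3.63×10⁻³)) ≈ 3.840×10⁻⁴ s.
pitch = v∥ T = (7.283×10⁵)(3.840×10⁻⁴) ≈ 280 m.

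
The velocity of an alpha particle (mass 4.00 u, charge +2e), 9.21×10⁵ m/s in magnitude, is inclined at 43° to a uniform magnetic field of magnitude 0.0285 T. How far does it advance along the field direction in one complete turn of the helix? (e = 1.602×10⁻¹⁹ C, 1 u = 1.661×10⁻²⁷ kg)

p ≈ 3.08 m

v∥ = v cosθ = 9.21×10⁵·cos43° ≈ 6.736×10⁵ m/s.
T = 2πm/(|q|B) = 2π(6.644×10⁻²⁷)/((3.204×10⁻¹⁹)(0.0285)) ≈ 4.572×10⁻⁶ s.
pitch = v∥ T = (6.736×10⁵)(4.572×10⁻⁶) ≈ 3.08 m.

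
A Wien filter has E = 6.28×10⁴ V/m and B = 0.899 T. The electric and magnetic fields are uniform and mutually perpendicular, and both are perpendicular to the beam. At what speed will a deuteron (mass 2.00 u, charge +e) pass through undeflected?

v = 6.99×10⁴ m/s

For undeflected motion the electric and magnetic forces balance: qE = qvB.
v = E/B = 6.28×10⁴/0.899 = 6.99×10⁴ m/s.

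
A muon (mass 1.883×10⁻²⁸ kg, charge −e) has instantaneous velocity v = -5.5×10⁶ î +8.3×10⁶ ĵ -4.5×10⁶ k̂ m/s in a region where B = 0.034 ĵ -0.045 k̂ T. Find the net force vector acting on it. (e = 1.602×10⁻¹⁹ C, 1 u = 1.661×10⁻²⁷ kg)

F ≈ (3.53×10⁻¹⁴, 3.96×10⁻¹⁴, 3.00×10⁻¹⁴) N

v×B = (-2.20×10⁵, -2.48×10⁵, -1.87×10⁵) N/C.
F = q v×B = (−1.602×10⁻¹⁹ C)·(-2.20×10⁵, -2.48×10⁵, -1.87×10⁵) = (3.53×10⁻¹⁴, 3.96×10⁻¹⁴, 3.00×10⁻¹⁴) N.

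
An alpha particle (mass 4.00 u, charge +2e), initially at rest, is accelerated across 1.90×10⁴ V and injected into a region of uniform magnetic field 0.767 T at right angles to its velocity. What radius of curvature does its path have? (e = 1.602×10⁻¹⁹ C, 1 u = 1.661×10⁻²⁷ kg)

Acceleration: |q|V = ½mv² ⇒ v = √(2|q|V/m) = √(2·3.204×10⁻¹⁹·1.90×10⁴/6.644×10⁻²⁷) ≈ 1.354×10⁶ m/s.
In the field: r = mv/(|q|B) = (6.644×10⁻²⁷)(1.354×10⁶)/((3.204×10⁻¹⁹)(0.767)) ≈ 0.0366 m.

r ≈ 0.0366 m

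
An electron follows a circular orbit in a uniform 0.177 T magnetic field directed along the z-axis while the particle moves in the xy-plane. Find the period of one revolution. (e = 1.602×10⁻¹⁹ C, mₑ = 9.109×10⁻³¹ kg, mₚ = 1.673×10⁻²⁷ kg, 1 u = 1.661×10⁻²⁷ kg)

The cyclotron period depends only on m, q, B: T = 2πm/(|q|B).
T = 2π(9.109×10⁻³¹)/((1.602×10⁻¹⁹)(0.177)) ≈ 2.02×10⁻¹⁰ s.

T ≈ 2.02×10⁻¹⁰ s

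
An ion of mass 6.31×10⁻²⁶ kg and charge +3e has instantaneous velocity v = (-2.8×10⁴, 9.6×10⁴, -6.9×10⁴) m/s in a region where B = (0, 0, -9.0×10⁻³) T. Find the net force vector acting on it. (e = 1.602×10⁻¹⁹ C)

v×B = (-864, -252, 0) N/C.
F = q v×B = (4.806×10⁻¹⁹ C)·(-864, -252, 0) = (-4.15×10⁻¹⁶, -1.21×10⁻¹⁶, 0) N.

F ≈ (-4.15×10⁻¹⁶, -1.21×10⁻¹⁶, 0) N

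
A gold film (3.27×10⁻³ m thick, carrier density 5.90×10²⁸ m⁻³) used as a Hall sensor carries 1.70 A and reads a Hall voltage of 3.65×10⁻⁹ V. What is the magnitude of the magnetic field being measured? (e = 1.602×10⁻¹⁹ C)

From V_H = IB/(n e t), B = V_H n e t / I.
B = (3.65×10⁻⁹)(5.90×10²⁸)(1.602×10⁻¹⁹)(3.27×10⁻³)/1.70 ≈ 0.0664 T.

B ≈ 0.0664 T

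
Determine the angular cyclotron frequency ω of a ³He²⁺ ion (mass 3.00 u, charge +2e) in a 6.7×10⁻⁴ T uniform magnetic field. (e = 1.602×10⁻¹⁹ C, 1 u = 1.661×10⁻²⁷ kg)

ω ≈ 4.3×10⁴ rad/s

ω = |q|B/m.
ω = (3.204×10⁻¹⁹)(6.7×10⁻⁴)/4.983×10⁻²⁷ ≈ 4.3×10⁴ rad/s.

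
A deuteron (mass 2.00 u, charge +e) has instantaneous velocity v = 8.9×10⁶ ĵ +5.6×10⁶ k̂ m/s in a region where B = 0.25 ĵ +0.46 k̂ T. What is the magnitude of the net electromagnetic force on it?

v×B = (2.69×10⁶, 0, 0) N/C.
F = q v×B = (1.602×10⁻¹⁹ C)·(2.69×10⁶, 0, 0) = (4.32×10⁻¹³, 0, 0) N.
|F| = 4.32×10⁻¹³ N.

|F| ≈ 4.32×10⁻¹³ N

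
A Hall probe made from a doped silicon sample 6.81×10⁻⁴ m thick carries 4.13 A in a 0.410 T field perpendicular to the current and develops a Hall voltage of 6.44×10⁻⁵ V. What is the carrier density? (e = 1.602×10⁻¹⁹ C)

From V_H = IB/(n e t), n = IB/(V_H e t).
n = (4.13)(0.410)/((6.44×10⁻⁵)(1.602×10⁻¹⁹)(6.81×10⁻⁴)) ≈ 2.41×10²⁶ m⁻³.

n ≈ 2.41×10²⁶ m⁻³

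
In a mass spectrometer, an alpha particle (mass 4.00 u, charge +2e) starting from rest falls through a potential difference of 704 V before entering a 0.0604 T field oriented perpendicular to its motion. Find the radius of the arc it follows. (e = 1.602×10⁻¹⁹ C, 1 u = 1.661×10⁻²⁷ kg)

Acceleration: |q|V = ½mv² ⇒ v = √(2|q|V/m) = √(2·3.204×10⁻¹⁹·704/6.644×10⁻²⁷) ≈ 2.606×10⁵ m/s.
In the field: r = mv/(|q|B) = (6.644×10⁻²⁷)(2.606×10⁵)/((3.204×10⁻¹⁹)(0.0604)) ≈ 0.0895 m.

r ≈ 0.0895 m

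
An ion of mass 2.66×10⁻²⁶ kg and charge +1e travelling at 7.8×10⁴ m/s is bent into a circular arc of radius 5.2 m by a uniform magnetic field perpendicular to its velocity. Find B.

B ≈ 2.5×10⁻³ T

From |q|vB = mv²/r, B = mv/(|q|r).
B = (2.66×10⁻²⁶)(7.8×10⁴)/((1.602×10⁻¹⁹)(5.2)) ≈ 2.5×10⁻³ T.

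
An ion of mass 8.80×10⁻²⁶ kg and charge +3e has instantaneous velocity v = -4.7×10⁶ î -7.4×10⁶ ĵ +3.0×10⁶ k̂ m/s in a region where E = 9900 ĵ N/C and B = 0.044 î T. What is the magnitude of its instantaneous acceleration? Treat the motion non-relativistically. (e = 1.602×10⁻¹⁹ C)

|a| ≈ 1.94×10¹² m/s²

v×B = (0, 1.32×10⁵, 3.26×10⁵) N/C.
E + v×B = (0, 1.42×10⁵, 3.26×10⁵) N/C.
F = q(E + v×B) = (4.806×10⁻¹⁹ C)·(0, 1.42×10⁵, 3.26×10⁵) = (0, 6.82×10⁻¹⁴, 1.56×10⁻¹³) N.
|a| = |F|/m = 1.707×10⁻¹³/8.80×10⁻²⁶ ≈ 1.94×10¹² m/s².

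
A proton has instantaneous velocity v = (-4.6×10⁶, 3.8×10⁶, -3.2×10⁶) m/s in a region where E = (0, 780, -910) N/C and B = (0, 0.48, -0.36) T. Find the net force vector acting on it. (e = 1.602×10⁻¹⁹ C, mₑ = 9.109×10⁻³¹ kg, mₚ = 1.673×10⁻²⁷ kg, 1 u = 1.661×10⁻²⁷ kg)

F ≈ (2.69×10⁻¹⁴, -2.65×10⁻¹³, -3.54×10⁻¹³) N

v×B = (1.68×10⁵, -1.66×10⁶, -2.21×10⁶) N/C.
E + v×B = (1.68×10⁵, -1.66×10⁶, -2.21×10⁶) N/C.
F = q(E + v×B) = (1.602×10⁻¹⁹ C)·(1.68×10⁵, -1.66×10⁶, -2.21×10⁶) = (2.69×10⁻¹⁴, -2.65×10⁻¹³, -3.54×10⁻¹³) N.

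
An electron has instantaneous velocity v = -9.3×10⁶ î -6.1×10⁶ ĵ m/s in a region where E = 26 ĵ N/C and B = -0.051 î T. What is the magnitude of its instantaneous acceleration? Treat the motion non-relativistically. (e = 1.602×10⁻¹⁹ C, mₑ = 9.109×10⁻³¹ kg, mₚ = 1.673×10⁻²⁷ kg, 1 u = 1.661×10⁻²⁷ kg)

v×B = (0, 0, -3.11×10⁵) N/C.
E + v×B = (0, 26.0, -3.11×10⁵) N/C.
F = q(E + v×B) = (−1.602×10⁻¹⁹ C)·(0, 26.0, -3.11×10⁵) = (0, -4.17×10⁻¹⁸, 4.98×10⁻¹⁴) N.
|a| = |F|/m = 4.984×10⁻¹⁴/9.109×10⁻³¹ ≈ 5.47×10¹⁶ m/s².

|a| ≈ 5.47×10¹⁶ m/s²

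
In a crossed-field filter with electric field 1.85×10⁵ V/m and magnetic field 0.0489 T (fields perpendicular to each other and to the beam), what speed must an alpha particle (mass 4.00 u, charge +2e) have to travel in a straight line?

v = 3.78×10⁶ m/s

Zero net Lorentz force requires |qE| = |q v×B|, i.e. E = vB.
v = E/B = 1.85×10⁵/0.0489 = 3.78×10⁶ m/s.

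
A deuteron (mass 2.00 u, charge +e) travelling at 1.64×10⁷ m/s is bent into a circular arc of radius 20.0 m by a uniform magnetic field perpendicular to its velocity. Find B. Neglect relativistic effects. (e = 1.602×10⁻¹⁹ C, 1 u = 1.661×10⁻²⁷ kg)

From |q|vB = mv²/r, B = mv/(|q|r).
B = (3.322×10⁻²⁷)(1.64×10⁷)/((1.602×10⁻¹⁹)(20.0)) ≈ 0.0170 T.

B ≈ 0.0170 T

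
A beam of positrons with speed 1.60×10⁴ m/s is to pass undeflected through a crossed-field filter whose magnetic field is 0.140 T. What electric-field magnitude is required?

E = 2240 V/m

For straight-line motion qE = qvB, so E = vB.
E = 1.60×10⁴ × 0.140 = 2240 V/m.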